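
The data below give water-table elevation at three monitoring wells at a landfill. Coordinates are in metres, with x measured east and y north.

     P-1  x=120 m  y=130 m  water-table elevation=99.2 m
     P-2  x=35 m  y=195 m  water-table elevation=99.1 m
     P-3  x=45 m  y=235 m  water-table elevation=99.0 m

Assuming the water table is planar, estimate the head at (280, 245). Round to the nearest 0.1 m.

98.8 m

With h = a·x + b·y + c and P-1 as origin, the differences give:
  (-85)·a + 65·b = -0.1
  (-75)·a + 105·b = -0.2
Eliminate b (×105 and ×65, subtract): -4050·a = 2.50 → a = ∂h/∂x = -0.0006173
Back-substitute: b = ∂h/∂y = -0.002346.
h(280, 245) = 99.2 + (-0.0006173)·(160) + (-0.002346)·(115) = 99.2 -0.099 -0.270 = 98.831 m.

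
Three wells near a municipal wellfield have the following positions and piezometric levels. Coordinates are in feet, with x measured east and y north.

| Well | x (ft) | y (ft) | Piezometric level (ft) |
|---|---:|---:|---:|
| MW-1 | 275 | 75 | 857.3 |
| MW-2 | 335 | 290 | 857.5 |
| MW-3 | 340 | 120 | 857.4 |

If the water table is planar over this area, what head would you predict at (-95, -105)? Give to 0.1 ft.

Differences from MW-1: to MW-2 (Δx, Δy, Δh) = (60, 215, +0.2); to MW-3 = (65, 45, +0.1).
Solve a·Δx + b·Δy = Δh: det = 60·45 − 65·215 = -11275.
∂h/∂x = [(+0.2)·45 − (+0.1)·215] / -11275 = +0.001109
∂h/∂y = [60·(+0.1) − 65·(+0.2)] / -11275 = +0.0006208
h(-95, -105) = 857.3 + (+0.001109)·(-370) + (+0.0006208)·(-180) = 857.3 -0.410 -0.112 = 856.778 ft.

856.8 ft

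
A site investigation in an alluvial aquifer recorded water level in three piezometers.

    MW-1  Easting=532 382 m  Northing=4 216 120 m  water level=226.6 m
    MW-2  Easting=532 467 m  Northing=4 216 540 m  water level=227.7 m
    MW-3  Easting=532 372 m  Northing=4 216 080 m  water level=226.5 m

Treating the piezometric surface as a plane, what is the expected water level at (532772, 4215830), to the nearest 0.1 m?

Taking MW-1 as reference: MW-2−MW-1 = (85, 420, +1.1); MW-3−MW-1 = (-10, -40, -0.1).
Determinant of the coordinate differences = 85·(-40) − (-10)·420 = 800.
∂h/∂x = [(+1.1)·(-40) − (-0.1)·420] / 800 = -0.002500
∂h/∂y = [85·(-0.1) − (-10)·(+1.1)] / 800 = +0.003125
h(532772, 4215830) = 226.6 + (-0.002500)·(390) + (+0.003125)·(-290) = 226.6 -0.975 -0.906 = 224.719 m.

224.7 m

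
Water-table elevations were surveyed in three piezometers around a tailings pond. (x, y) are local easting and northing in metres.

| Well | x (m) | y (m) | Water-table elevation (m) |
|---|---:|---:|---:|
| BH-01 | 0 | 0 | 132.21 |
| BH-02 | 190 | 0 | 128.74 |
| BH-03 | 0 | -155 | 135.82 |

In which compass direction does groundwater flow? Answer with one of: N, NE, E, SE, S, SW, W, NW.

∂h/∂x = (128.74 − 132.21) / (190 − 0) = -0.01826
∂h/∂y = (135.82 − 132.21) / (-155 − 0) = -0.02329
Flow = −∇h = (+0.01826 east, +0.02329 north), which points northeast.

NE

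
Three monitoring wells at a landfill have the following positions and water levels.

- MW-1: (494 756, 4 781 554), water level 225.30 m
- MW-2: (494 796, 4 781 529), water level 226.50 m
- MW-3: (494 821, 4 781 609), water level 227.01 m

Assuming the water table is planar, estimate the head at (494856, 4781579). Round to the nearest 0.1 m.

Differences from MW-1: to MW-2 (Δx, Δy, Δh) = (40, -25, +1.20); to MW-3 = (65, 55, +1.71).
Determinant of the coordinate differences = 40·55 − 65·(-25) = 3825.
∂h/∂x = [(+1.20)·55 − (+1.71)·(-25)] / 3825 = +0.02843
∂h/∂y = [40·(+1.71) − 65·(+1.20)] / 3825 = -0.002510
h(494856, 4781579) = 225.30 + (+0.02843)·(100) + (-0.002510)·(25) = 225.30 +2.843 -0.063 = 228.080 m.

228.1 m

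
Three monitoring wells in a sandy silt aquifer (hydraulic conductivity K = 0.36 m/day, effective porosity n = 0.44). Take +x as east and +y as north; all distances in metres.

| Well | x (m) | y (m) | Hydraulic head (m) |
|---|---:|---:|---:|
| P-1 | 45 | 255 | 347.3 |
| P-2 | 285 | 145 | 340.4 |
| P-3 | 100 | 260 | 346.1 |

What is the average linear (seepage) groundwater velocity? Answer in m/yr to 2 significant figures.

Differences from P-1: to P-2 (Δx, Δy, Δh) = (240, -110, -6.9); to P-3 = (55, 5, -1.2).
Solve a·Δx + b·Δy = Δh: det = 240·5 − 55·(-110) = 7250.
∂h/∂x = [(-6.9)·5 − (-1.2)·(-110)] / 7250 = -0.02297
∂h/∂y = [240·(-1.2) − 55·(-6.9)] / 7250 = +0.01262
|∇h| = √(-0.02297² + 0.01262²) = 0.02621
Seepage velocity v = K·i/n = 0.36 × 0.02621 / 0.44 = 0.02144 m/day = 7.831 m/yr.

7.8 m/yr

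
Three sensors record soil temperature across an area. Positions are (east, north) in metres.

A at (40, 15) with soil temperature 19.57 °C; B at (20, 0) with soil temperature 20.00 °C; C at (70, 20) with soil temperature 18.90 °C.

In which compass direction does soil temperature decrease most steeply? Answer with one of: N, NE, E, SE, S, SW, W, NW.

E

Differences from A: to B (Δx, Δy, Δh) = (-20, -15, +0.43); to C = (30, 5, -0.67).
Determinant of the coordinate differences = (-20)·5 − 30·(-15) = 350.
∂T/∂x = [(+0.43)·5 − (-0.67)·(-15)] / 350 = -0.02257
∂T/∂y = [(-20)·(-0.67) − 30·(+0.43)] / 350 = +0.001429
Steepest decrease is along −∇f = (+0.02257 E, -0.001429 N) → east.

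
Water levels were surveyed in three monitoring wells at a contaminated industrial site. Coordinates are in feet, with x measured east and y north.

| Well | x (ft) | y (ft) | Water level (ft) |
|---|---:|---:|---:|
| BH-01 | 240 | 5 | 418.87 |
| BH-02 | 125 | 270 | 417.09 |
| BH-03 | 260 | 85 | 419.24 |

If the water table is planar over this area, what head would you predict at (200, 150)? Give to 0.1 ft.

Taking BH-01 as reference: BH-02−BH-01 = (-115, 265, -1.78); BH-03−BH-01 = (20, 80, +0.37).
Solve a·Δx + b·Δy = Δh: det = (-115)·80 − 20·265 = -14500.
∂h/∂x = [(-1.78)·80 − (+0.37)·265] / -14500 = +0.01658
∂h/∂y = [(-115)·(+0.37) − 20·(-1.78)] / -14500 = +0.0004793
h(200, 150) = 418.87 + (+0.01658)·(-40) + (+0.0004793)·(145) = 418.87 -0.663 +0.069 = 418.276 ft.

418.3 ft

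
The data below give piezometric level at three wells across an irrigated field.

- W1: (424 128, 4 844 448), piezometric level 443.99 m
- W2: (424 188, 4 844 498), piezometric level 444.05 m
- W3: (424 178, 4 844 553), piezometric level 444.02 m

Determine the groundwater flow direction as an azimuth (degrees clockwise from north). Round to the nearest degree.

Differences from W1: to W2 (Δx, Δy, Δh) = (60, 50, +0.06); to W3 = (50, 105, +0.03).
Determinant of the coordinate differences = 60·105 − 50·50 = 3800.
∂h/∂x = [(+0.06)·105 − (+0.03)·50] / 3800 = +0.001263
∂h/∂y = [60·(+0.03) − 50·(+0.06)] / 3800 = -0.0003158
Flow direction (−∇h) has components (-0.001263 E, +0.0003158 N).
Azimuth = atan2(E, N) = atan2(-0.001263, +0.0003158) = 284.0° ≈ 284°.

284°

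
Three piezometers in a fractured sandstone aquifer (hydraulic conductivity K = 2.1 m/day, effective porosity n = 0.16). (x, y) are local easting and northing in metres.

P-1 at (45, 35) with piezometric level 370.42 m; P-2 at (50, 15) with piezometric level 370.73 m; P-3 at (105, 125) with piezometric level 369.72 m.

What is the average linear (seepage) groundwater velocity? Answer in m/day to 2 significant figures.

0.21 m/day

With h = a·x + b·y + c and P-1 as origin, the differences give:
  5·a + (-20)·b = +0.31
  60·a + 90·b = -0.70
Eliminate b (×90 and ×(-20), subtract): 1650·a = 13.900 → a = ∂h/∂x = +0.008424
Back-substitute: b = ∂h/∂y = -0.01339.
|∇h| = √(0.008424² + -0.01339²) = 0.01582
Seepage velocity v = K·i/n = 2.1 × 0.01582 / 0.16 = 0.2076 m/day.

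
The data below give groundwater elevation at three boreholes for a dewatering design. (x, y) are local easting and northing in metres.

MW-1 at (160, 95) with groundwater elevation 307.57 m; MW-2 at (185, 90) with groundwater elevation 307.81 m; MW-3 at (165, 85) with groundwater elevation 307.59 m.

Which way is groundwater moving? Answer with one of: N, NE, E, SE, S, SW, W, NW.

W

Three-point gradient (reference MW-1): Δ to MW-2 = (25, -5, +0.24), Δ to MW-3 = (5, -10, +0.02).
∂h/∂x = +0.01022, ∂h/∂y = +0.003111 (det = -225).
Flow = −∇h = (-0.01022 east, -0.003111 north), which points west.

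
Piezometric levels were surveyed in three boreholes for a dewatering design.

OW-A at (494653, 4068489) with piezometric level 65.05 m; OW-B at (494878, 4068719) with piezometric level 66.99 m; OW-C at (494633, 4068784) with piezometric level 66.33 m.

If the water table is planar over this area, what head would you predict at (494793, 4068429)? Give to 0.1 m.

65.3 m

Taking OW-A as reference: OW-B−OW-A = (225, 230, +1.94); OW-C−OW-A = (-20, 295, +1.28).
Determinant of the coordinate differences = 225·295 − (-20)·230 = 70975.
∂h/∂x = [(+1.94)·295 − (+1.28)·230] / 70975 = +0.003915
∂h/∂y = [225·(+1.28) − (-20)·(+1.94)] / 70975 = +0.004604
h(494793, 4068429) = 65.05 + (+0.003915)·(140) + (+0.004604)·(-60) = 65.05 +0.548 -0.276 = 65.322 m.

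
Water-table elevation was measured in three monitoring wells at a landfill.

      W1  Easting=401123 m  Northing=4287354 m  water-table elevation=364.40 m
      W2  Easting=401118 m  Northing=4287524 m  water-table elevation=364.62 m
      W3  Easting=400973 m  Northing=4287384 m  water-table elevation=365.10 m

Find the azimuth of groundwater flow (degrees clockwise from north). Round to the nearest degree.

105°

Taking W1 as reference: W2−W1 = (-5, 170, +0.22); W3−W1 = (-150, 30, +0.70).
Determinant of the coordinate differences = (-5)·30 − (-150)·170 = 25350.
∂h/∂x = [(+0.22)·30 − (+0.70)·170] / 25350 = -0.004434
∂h/∂y = [(-5)·(+0.70) − (-150)·(+0.22)] / 25350 = +0.001164
Flow direction (−∇h) has components (+0.004434 E, -0.001164 N).
Azimuth = atan2(E, N) = atan2(+0.004434, -0.001164) = 104.7° ≈ 105°.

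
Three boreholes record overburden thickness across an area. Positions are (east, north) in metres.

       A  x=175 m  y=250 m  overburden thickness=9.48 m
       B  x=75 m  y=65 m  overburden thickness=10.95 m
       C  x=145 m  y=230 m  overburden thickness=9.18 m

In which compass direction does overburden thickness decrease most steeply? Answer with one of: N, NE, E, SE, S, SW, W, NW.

NW

Differences from A: to B (Δx, Δy, Δh) = (-100, -185, +1.47); to C = (-30, -20, -0.30).
Determinant of the coordinate differences = (-100)·(-20) − (-30)·(-185) = -3550.
∂d/∂x = [(+1.47)·(-20) − (-0.30)·(-185)] / -3550 = +0.02392
∂d/∂y = [(-100)·(-0.30) − (-30)·(+1.47)] / -3550 = -0.02087
Steepest decrease is along −∇f = (-0.02392 E, +0.02087 N) → northwest.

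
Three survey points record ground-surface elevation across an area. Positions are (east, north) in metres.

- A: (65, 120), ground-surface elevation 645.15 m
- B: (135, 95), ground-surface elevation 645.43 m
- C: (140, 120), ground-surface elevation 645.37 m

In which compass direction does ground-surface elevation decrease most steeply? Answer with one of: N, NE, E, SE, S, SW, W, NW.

With z = a·x + b·y + c and A as origin, the differences give:
  70·a + (-25)·b = +0.28
  75·a + 0·b = +0.22
Eliminate b (×0 and ×(-25), subtract): 1875·a = 5.500 → a = ∂z/∂x = +0.002933
Back-substitute: b = ∂z/∂y = -0.002987.
Steepest decrease is along −∇f = (-0.002933 E, +0.002987 N) → northwest.

NW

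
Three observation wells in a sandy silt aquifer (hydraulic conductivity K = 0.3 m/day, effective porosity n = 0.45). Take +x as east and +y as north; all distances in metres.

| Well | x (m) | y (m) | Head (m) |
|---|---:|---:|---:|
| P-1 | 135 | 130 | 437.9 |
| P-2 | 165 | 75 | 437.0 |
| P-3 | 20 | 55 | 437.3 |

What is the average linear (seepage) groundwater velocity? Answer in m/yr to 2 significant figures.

Differences from P-1: to P-2 (Δx, Δy, Δh) = (30, -55, -0.9); to P-3 = (-115, -75, -0.6).
Solve a·Δx + b·Δy = Δh: det = 30·(-75) − (-115)·(-55) = -8575.
∂h/∂x = [(-0.9)·(-75) − (-0.6)·(-55)] / -8575 = -0.004023
∂h/∂y = [30·(-0.6) − (-115)·(-0.9)] / -8575 = +0.01417
|∇h| = √(-0.004023² + 0.01417²) = 0.01473
Seepage velocity v = K·i/n = 0.3 × 0.01473 / 0.45 = 0.00982 m/day = 3.587 m/yr.

3.6 m/yr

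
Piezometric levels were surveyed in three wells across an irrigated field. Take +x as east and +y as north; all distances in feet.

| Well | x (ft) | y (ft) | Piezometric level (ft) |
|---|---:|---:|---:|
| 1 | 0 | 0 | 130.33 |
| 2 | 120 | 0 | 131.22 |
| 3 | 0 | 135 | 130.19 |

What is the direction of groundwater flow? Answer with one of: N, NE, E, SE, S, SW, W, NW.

W

∂h/∂x = (131.22 − 130.33) / (120 − 0) = +0.007417
∂h/∂y = (130.19 − 130.33) / (135 − 0) = -0.001037
Flow = −∇h = (-0.007417 east, +0.001037 north), which points west.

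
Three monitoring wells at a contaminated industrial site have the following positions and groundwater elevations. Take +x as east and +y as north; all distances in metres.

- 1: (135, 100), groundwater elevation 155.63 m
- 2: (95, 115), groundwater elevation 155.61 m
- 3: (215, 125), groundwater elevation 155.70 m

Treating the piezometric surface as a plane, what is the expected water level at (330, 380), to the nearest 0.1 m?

155.9 m

Three-point gradient (reference 1): Δ to 2 = (-40, 15, -0.02), Δ to 3 = (80, 25, +0.07).
∂h/∂x = +0.0007045, ∂h/∂y = +0.0005455 (det = -2200).
h(330, 380) = 155.63 + (+0.0007045)·(195) + (+0.0005455)·(280) = 155.63 +0.137 +0.153 = 155.920 m.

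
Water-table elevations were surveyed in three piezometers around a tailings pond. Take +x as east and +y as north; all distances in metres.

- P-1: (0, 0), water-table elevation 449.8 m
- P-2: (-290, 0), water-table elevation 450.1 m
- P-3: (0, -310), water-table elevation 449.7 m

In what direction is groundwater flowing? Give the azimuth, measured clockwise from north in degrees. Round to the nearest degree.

∂h/∂x = (450.1 − 449.8) / (-290 − 0) = -0.001034
∂h/∂y = (449.7 − 449.8) / (-310 − 0) = +0.0003226
Flow direction (−∇h) has components (+0.001034 E, -0.0003226 N).
Azimuth = atan2(E, N) = atan2(+0.001034, -0.0003226) = 107.3° ≈ 107°.

107°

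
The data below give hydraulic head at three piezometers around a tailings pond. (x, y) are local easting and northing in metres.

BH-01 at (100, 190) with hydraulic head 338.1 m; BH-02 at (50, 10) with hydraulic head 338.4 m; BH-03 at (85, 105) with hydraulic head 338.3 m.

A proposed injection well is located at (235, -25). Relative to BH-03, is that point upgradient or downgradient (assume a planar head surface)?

upgradient

With h = a·x + b·y + c and BH-01 as origin, the differences give:
  (-50)·a + (-180)·b = +0.3
  (-15)·a + (-85)·b = +0.2
Eliminate b (×(-85) and ×(-180), subtract): 1550·a = 10.50 → a = ∂h/∂x = +0.006774
Back-substitute: b = ∂h/∂y = -0.003548.
Head at (235, -25) = 338.1 + (+0.006774)·(135) + (-0.003548)·(-215) = 339.78 m.
That is higher than the 338.3 m at BH-03, so the point is upgradient.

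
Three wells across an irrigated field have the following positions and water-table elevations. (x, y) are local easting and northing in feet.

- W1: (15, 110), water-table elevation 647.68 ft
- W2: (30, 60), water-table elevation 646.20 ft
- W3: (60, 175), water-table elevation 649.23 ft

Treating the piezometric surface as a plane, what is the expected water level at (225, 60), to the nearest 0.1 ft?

Taking W1 as reference: W2−W1 = (15, -50, -1.48); W3−W1 = (45, 65, +1.55).
Solve a·Δx + b·Δy = Δh: det = 15·65 − 45·(-50) = 3225.
∂h/∂x = [(-1.48)·65 − (+1.55)·(-50)] / 3225 = -0.005798
∂h/∂y = [15·(+1.55) − 45·(-1.48)] / 3225 = +0.02786
h(225, 60) = 647.68 + (-0.005798)·(210) + (+0.02786)·(-50) = 647.68 -1.218 -1.393 = 645.069 ft.

645.1 ft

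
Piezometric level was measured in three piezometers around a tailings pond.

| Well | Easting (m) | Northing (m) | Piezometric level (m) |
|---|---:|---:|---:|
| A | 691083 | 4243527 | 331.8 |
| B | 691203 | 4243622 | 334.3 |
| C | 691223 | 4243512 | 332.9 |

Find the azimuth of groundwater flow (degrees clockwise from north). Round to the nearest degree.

Differences from A: to B (Δx, Δy, Δh) = (120, 95, +2.5); to C = (140, -15, +1.1).
Determinant of the coordinate differences = 120·(-15) − 140·95 = -15100.
∂h/∂x = [(+2.5)·(-15) − (+1.1)·95] / -15100 = +0.009404
∂h/∂y = [120·(+1.1) − 140·(+2.5)] / -15100 = +0.01444
Flow direction (−∇h) has components (-0.009404 E, -0.01444 N).
Azimuth = atan2(E, N) = atan2(-0.009404, -0.01444) = 213.1° ≈ 213°.

213°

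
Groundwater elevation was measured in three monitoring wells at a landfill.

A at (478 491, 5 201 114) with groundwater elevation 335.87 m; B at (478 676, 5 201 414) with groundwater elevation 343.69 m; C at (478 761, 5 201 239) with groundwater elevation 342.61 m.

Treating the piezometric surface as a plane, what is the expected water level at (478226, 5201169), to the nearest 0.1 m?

Three-point gradient (reference A): Δ to B = (185, 300, +7.82), Δ to C = (270, 125, +6.74).
∂h/∂x = +0.01805, ∂h/∂y = +0.01494 (det = -57875).
h(478226, 5201169) = 335.87 + (+0.01805)·(-265) + (+0.01494)·(55) = 335.87 -4.783 +0.822 = 331.909 m.

331.9 m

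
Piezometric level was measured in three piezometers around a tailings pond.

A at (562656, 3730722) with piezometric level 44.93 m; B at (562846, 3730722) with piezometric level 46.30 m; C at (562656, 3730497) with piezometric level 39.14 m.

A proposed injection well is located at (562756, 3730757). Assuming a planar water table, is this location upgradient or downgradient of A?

∂h/∂x = (46.30 − 44.93) / (562846 − 562656) = +0.007211
∂h/∂y = (39.14 − 44.93) / (3730497 − 3730722) = +0.02573
Head at (562756, 3730757) = 44.93 + (+0.007211)·(100) + (+0.02573)·(35) = 46.55 m.
That is higher than the 44.93 m at A, so the point is upgradient.

upgradient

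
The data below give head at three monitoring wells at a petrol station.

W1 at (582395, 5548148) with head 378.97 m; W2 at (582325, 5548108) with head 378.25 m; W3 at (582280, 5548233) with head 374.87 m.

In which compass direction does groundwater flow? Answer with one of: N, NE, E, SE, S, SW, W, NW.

NW

Differences from W1: to W2 (Δx, Δy, Δh) = (-70, -40, -0.72); to W3 = (-115, 85, -4.10).
Determinant of the coordinate differences = (-70)·85 − (-115)·(-40) = -10550.
∂h/∂x = [(-0.72)·85 − (-4.10)·(-40)] / -10550 = +0.02135
∂h/∂y = [(-70)·(-4.10) − (-115)·(-0.72)] / -10550 = -0.01936
Flow = −∇h = (-0.02135 east, +0.01936 north), which points northwest.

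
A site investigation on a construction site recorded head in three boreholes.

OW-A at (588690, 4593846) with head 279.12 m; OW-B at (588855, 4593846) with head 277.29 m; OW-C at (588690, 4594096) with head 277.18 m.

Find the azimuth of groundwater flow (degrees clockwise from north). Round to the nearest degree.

∂h/∂x = (277.29 − 279.12) / (588855 − 588690) = -0.01109
∂h/∂y = (277.18 − 279.12) / (4594096 − 4593846) = -0.007760
Flow direction (−∇h) has components (+0.01109 E, +0.007760 N).
Azimuth = atan2(E, N) = atan2(+0.01109, +0.007760) = 55.0° ≈ 055°.

055°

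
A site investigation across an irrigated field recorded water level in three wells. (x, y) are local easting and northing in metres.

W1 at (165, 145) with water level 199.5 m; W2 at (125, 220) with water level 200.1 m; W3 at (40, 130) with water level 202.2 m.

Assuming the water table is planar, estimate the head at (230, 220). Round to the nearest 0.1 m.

Three-point gradient (reference W1): Δ to W2 = (-40, 75, +0.6), Δ to W3 = (-125, -15, +2.7).
∂h/∂x = -0.02120, ∂h/∂y = -0.003308 (det = 9975).
h(230, 220) = 199.5 + (-0.02120)·(65) + (-0.003308)·(75) = 199.5 -1.378 -0.248 = 197.874 m.

197.9 m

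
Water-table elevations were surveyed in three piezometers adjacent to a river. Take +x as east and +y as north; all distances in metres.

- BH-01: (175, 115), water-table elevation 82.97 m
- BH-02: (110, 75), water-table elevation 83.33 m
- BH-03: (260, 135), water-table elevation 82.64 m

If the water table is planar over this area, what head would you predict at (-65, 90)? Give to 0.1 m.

83.8 m

Differences from BH-01: to BH-02 (Δx, Δy, Δh) = (-65, -40, +0.36); to BH-03 = (85, 20, -0.33).
Solve a·Δx + b·Δy = Δh: det = (-65)·20 − 85·(-40) = 2100.
∂h/∂x = [(+0.36)·20 − (-0.33)·(-40)] / 2100 = -0.002857
∂h/∂y = [(-65)·(-0.33) − 85·(+0.36)] / 2100 = -0.004357
h(-65, 90) = 82.97 + (-0.002857)·(-240) + (-0.004357)·(-25) = 82.97 +0.686 +0.109 = 83.765 m.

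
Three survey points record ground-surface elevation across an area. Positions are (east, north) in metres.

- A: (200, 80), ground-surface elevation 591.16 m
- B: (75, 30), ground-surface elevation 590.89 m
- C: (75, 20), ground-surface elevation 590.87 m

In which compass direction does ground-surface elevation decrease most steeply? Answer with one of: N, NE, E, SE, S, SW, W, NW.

Differences from A: to B (Δx, Δy, Δh) = (-125, -50, -0.27); to C = (-125, -60, -0.29).
Determinant of the coordinate differences = (-125)·(-60) − (-125)·(-50) = 1250.
∂z/∂x = [(-0.27)·(-60) − (-0.29)·(-50)] / 1250 = +0.001360
∂z/∂y = [(-125)·(-0.29) − (-125)·(-0.27)] / 1250 = +0.002000
Steepest decrease is along −∇f = (-0.001360 E, -0.002000 N) → southwest.

SW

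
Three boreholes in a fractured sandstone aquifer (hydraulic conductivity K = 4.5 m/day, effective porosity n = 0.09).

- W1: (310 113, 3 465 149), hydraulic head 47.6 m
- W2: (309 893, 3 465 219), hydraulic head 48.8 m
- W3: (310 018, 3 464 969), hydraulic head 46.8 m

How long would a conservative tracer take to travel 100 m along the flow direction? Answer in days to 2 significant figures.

280 days

With h = a·x + b·y + c and W1 as origin, the differences give:
  (-220)·a + 70·b = +1.2
  (-95)·a + (-180)·b = -0.8
Eliminate b (×(-180) and ×70, subtract): 46250·a = -160.00 → a = ∂h/∂x = -0.003459
Back-substitute: b = ∂h/∂y = +0.006270.
|∇h| = √(-0.003459² + 0.006270²) = 0.007161
Seepage velocity v = K·i/n = 4.5 × 0.007161 / 0.09 = 0.358 m/day.
t = 100 / 0.358 = 279.3 days.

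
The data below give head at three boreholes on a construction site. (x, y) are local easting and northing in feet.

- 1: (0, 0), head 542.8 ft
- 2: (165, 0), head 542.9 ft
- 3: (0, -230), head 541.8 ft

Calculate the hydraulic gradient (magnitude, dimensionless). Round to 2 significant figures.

∂h/∂x = (542.9 − 542.8) / (165 − 0) = +0.0006061
∂h/∂y = (541.8 − 542.8) / (-230 − 0) = +0.004348
|∇h| = √(0.0006061² + 0.004348²) = 0.00439

0.0044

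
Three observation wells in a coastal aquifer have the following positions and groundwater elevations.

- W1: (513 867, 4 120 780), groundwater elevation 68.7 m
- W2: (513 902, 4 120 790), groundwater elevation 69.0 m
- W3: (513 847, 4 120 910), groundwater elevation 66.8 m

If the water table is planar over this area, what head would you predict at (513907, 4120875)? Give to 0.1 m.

68.0 m

With h = a·x + b·y + c and W1 as origin, the differences give:
  35·a + 10·b = +0.3
  (-20)·a + 130·b = -1.9
Eliminate b (×130 and ×10, subtract): 4750·a = 58.00 → a = ∂h/∂x = +0.01221
Back-substitute: b = ∂h/∂y = -0.01274.
h(513907, 4120875) = 68.7 + (+0.01221)·(40) + (-0.01274)·(95) = 68.7 +0.488 -1.210 = 67.978 m.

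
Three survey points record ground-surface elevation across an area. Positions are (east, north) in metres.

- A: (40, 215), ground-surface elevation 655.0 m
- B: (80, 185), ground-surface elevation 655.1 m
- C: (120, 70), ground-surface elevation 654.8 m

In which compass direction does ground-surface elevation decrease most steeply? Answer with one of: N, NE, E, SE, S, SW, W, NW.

SW

With z = a·x + b·y + c and A as origin, the differences give:
  40·a + (-30)·b = +0.1
  80·a + (-145)·b = -0.2
Eliminate b (×(-145) and ×(-30), subtract): -3400·a = -20.50 → a = ∂z/∂x = +0.006029
Back-substitute: b = ∂z/∂y = +0.004706.
Steepest decrease is along −∇f = (-0.006029 E, -0.004706 N) → southwest.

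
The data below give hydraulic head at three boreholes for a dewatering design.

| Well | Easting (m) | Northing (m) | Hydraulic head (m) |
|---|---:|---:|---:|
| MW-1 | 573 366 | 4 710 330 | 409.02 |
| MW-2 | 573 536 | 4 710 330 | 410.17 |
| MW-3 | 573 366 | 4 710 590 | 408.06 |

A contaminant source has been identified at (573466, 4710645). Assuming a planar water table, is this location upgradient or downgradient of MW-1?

downgradient

∂h/∂x = (410.17 − 409.02) / (573536 − 573366) = +0.006765
∂h/∂y = (408.06 − 409.02) / (4710590 − 4710330) = -0.003692
Head at (573466, 4710645) = 409.02 + (+0.006765)·(100) + (-0.003692)·(315) = 408.53 m.
That is lower than the 409.02 m at MW-1, so the point is downgradient.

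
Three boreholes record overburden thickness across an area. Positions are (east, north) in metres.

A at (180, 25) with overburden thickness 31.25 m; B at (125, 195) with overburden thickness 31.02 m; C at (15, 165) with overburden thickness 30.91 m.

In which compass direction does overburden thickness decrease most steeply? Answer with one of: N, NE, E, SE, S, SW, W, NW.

NW

Three-point gradient (reference A): Δ to B = (-55, 170, -0.23), Δ to C = (-165, 140, -0.34).
∂d/∂x = +0.001258, ∂d/∂y = -0.0009459 (det = 20350).
Steepest decrease is along −∇f = (-0.001258 E, +0.0009459 N) → northwest.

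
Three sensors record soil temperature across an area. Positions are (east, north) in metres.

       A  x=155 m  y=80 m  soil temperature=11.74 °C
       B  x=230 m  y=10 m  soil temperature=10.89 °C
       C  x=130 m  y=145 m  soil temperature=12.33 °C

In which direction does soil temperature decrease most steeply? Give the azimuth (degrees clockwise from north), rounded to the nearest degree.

149°

Differences from A: to B (Δx, Δy, Δh) = (75, -70, -0.85); to C = (-25, 65, +0.59).
Solve a·Δx + b·Δy = ΔT: det = 75·65 − (-25)·(-70) = 3125.
∂T/∂x = [(-0.85)·65 − (+0.59)·(-70)] / 3125 = -0.004464
∂T/∂y = [75·(+0.59) − (-25)·(-0.85)] / 3125 = +0.007360
Steepest decrease is along −∇f: components (+0.004464 E, -0.007360 N).
Azimuth = atan2(+0.004464, -0.007360) = 148.8° ≈ 149°.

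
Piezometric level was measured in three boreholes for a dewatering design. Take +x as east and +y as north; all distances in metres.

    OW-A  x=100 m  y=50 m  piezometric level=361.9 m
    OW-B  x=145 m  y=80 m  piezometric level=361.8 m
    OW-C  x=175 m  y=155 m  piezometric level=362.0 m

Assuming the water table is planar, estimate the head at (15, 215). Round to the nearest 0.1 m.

Differences from OW-A: to OW-B (Δx, Δy, Δh) = (45, 30, -0.1); to OW-C = (75, 105, +0.1).
Determinant of the coordinate differences = 45·105 − 75·30 = 2475.
∂h/∂x = [(-0.1)·105 − (+0.1)·30] / 2475 = -0.005455
∂h/∂y = [45·(+0.1) − 75·(-0.1)] / 2475 = +0.004848
h(15, 215) = 361.9 + (-0.005455)·(-85) + (+0.004848)·(165) = 361.9 +0.464 +0.800 = 363.164 m.

363.2 m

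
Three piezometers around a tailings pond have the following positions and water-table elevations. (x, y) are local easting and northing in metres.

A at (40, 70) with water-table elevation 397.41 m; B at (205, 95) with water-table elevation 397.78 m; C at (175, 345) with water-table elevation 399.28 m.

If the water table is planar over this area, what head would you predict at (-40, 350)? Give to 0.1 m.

399.0 m

Taking A as reference: B−A = (165, 25, +0.37); C−A = (135, 275, +1.87).
Solve a·Δx + b·Δy = Δh: det = 165·275 − 135·25 = 42000.
∂h/∂x = [(+0.37)·275 − (+1.87)·25] / 42000 = +0.001310
∂h/∂y = [165·(+1.87) − 135·(+0.37)] / 42000 = +0.006157
h(-40, 350) = 397.41 + (+0.001310)·(-80) + (+0.006157)·(280) = 397.41 -0.105 +1.724 = 399.029 m.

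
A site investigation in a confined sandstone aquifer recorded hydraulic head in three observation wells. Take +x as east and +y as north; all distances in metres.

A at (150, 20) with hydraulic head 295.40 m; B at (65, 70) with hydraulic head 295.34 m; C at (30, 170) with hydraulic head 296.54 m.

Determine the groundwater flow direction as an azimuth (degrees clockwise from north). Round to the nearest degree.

Three-point gradient (reference A): Δ to B = (-85, 50, -0.06), Δ to C = (-120, 150, +1.14).
∂h/∂x = +0.009778, ∂h/∂y = +0.01542 (det = -6750).
Flow direction (−∇h) has components (-0.009778 E, -0.01542 N).
Azimuth = atan2(E, N) = atan2(-0.009778, -0.01542) = 212.4° ≈ 212°.

212°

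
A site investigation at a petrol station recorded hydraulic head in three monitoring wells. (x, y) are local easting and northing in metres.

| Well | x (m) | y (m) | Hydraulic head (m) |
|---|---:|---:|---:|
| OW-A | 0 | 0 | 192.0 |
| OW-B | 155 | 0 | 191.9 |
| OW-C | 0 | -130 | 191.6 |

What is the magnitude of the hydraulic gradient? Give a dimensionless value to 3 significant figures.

0.00314

∂h/∂x = (191.9 − 192.0) / (155 − 0) = -0.0006452
∂h/∂y = (191.6 − 192.0) / (-130 − 0) = +0.003077
|∇h| = √(-0.0006452² + 0.003077²) = 0.003144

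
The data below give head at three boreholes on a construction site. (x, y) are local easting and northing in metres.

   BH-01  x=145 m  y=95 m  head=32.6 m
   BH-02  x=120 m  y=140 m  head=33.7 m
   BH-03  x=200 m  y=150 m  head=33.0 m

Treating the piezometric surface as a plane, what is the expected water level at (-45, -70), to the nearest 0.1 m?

Three-point gradient (reference BH-01): Δ to BH-02 = (-25, 45, +1.1), Δ to BH-03 = (55, 55, +0.4).
∂h/∂x = -0.01104, ∂h/∂y = +0.01831 (det = -3850).
h(-45, -70) = 32.6 + (-0.01104)·(-190) + (+0.01831)·(-165) = 32.6 +2.097 -3.021 = 31.676 m.

31.7 m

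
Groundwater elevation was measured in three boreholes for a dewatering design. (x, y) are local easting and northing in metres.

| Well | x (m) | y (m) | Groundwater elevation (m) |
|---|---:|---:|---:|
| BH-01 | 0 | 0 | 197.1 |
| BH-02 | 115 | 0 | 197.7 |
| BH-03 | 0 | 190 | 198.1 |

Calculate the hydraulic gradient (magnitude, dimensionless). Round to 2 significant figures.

∂h/∂x = (197.7 − 197.1) / (115 − 0) = +0.005217
∂h/∂y = (198.1 − 197.1) / (190 − 0) = +0.005263
|∇h| = √(0.005217² + 0.005263²) = 0.007411

0.0074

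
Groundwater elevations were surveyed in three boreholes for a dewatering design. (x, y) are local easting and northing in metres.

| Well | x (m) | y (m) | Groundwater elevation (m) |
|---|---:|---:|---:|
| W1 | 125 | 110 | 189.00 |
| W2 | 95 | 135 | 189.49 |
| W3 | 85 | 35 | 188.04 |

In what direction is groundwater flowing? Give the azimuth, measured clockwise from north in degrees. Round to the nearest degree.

With h = a·x + b·y + c and W1 as origin, the differences give:
  (-30)·a + 25·b = +0.49
  (-40)·a + (-75)·b = -0.96
Eliminate b (×(-75) and ×25, subtract): 3250·a = -12.750 → a = ∂h/∂x = -0.003923
Back-substitute: b = ∂h/∂y = +0.01489.
Flow direction (−∇h) has components (+0.003923 E, -0.01489 N).
Azimuth = atan2(E, N) = atan2(+0.003923, -0.01489) = 165.2° ≈ 165°.

165°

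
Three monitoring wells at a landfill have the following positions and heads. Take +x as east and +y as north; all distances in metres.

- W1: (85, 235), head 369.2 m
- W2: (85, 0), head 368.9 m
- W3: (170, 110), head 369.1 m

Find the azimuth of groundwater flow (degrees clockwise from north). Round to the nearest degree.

209°

With h = a·x + b·y + c and W1 as origin, the differences give:
  0·a + (-235)·b = -0.3
  85·a + (-125)·b = -0.1
Eliminate b (×(-125) and ×(-235), subtract): 19975·a = 14.00 → a = ∂h/∂x = +0.0007009
Back-substitute: b = ∂h/∂y = +0.001277.
Flow direction (−∇h) has components (-0.0007009 E, -0.001277 N).
Azimuth = atan2(E, N) = atan2(-0.0007009, -0.001277) = 208.8° ≈ 209°.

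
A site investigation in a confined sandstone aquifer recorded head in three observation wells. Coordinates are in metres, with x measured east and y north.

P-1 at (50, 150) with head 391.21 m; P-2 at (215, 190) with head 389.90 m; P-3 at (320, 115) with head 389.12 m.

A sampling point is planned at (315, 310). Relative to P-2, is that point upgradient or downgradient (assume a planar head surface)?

downgradient

Taking P-1 as reference: P-2−P-1 = (165, 40, -1.31); P-3−P-1 = (270, -35, -2.09).
Determinant of the coordinate differences = 165·(-35) − 270·40 = -16575.
∂h/∂x = [(-1.31)·(-35) − (-2.09)·40] / -16575 = -0.007810
∂h/∂y = [165·(-2.09) − 270·(-1.31)] / -16575 = -0.0005339
Head at (315, 310) = 391.21 + (-0.007810)·(265) + (-0.0005339)·(160) = 389.05 m.
That is lower than the 389.90 m at P-2, so the point is downgradient.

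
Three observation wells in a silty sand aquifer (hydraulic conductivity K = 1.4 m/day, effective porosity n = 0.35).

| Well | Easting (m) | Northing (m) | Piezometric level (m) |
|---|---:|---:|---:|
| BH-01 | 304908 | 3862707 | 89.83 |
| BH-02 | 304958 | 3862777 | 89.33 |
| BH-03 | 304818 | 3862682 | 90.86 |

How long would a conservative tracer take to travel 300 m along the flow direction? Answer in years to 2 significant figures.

17 years

Differences from BH-01: to BH-02 (Δx, Δy, Δh) = (50, 70, -0.50); to BH-03 = (-90, -25, +1.03).
Solve a·Δx + b·Δy = Δh: det = 50·(-25) − (-90)·70 = 5050.
∂h/∂x = [(-0.50)·(-25) − (+1.03)·70] / 5050 = -0.01180
∂h/∂y = [50·(+1.03) − (-90)·(-0.50)] / 5050 = +0.001287
|∇h| = √(-0.01180² + 0.001287²) = 0.01187
Seepage velocity v = K·i/n = 1.4 × 0.01187 / 0.35 = 0.04748 m/day.
t = 300 / 0.04748 = 6318 days = 17.3 years.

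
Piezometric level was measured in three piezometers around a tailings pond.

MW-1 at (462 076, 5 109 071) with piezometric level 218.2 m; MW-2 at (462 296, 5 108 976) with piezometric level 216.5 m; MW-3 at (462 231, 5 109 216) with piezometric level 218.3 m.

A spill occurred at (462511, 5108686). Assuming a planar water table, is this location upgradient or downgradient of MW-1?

Three-point gradient (reference MW-1): Δ to MW-2 = (220, -95, -1.7), Δ to MW-3 = (155, 145, +0.1).
∂h/∂x = -0.005083, ∂h/∂y = +0.006123 (det = 46625).
Head at (462511, 5108686) = 218.2 + (-0.005083)·(435) + (+0.006123)·(-385) = 213.63 m.
That is lower than the 218.2 m at MW-1, so the point is downgradient.

downgradient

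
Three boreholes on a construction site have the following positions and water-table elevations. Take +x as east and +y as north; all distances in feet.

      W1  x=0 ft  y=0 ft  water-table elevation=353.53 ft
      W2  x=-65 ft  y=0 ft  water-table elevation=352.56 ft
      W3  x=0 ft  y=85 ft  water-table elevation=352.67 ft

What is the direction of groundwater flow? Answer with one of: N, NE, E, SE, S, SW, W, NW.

NW

∂h/∂x = (352.56 − 353.53) / (-65 − 0) = +0.01492
∂h/∂y = (352.67 − 353.53) / (85 − 0) = -0.01012
Flow = −∇h = (-0.01492 east, +0.01012 north), which points northwest.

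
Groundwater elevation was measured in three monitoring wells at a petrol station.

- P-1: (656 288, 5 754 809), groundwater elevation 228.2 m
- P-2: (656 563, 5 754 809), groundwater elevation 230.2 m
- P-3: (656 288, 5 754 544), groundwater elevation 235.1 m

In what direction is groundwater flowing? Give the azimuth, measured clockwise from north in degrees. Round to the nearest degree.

∂h/∂x = (230.2 − 228.2) / (656563 − 656288) = +0.007273
∂h/∂y = (235.1 − 228.2) / (5754544 − 5754809) = -0.02604
Flow direction (−∇h) has components (-0.007273 E, +0.02604 N).
Azimuth = atan2(E, N) = atan2(-0.007273, +0.02604) = 344.4° ≈ 344°.

344°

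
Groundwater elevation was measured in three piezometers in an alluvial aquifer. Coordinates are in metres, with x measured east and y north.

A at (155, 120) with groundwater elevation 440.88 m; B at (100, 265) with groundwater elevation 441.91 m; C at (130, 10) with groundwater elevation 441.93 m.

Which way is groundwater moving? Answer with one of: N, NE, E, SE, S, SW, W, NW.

Taking A as reference: B−A = (-55, 145, +1.03); C−A = (-25, -110, +1.05).
Solve a·Δx + b·Δy = Δh: det = (-55)·(-110) − (-25)·145 = 9675.
∂h/∂x = [(+1.03)·(-110) − (+1.05)·145] / 9675 = -0.02745
∂h/∂y = [(-55)·(+1.05) − (-25)·(+1.03)] / 9675 = -0.003307
Flow = −∇h = (+0.02745 east, +0.003307 north), which points east.

E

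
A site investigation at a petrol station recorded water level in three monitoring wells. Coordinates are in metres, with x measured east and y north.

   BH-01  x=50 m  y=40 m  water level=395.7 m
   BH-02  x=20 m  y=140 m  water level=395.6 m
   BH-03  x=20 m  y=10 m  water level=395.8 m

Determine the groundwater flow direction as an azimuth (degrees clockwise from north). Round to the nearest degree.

Three-point gradient (reference BH-01): Δ to BH-02 = (-30, 100, -0.1), Δ to BH-03 = (-30, -30, +0.1).
∂h/∂x = -0.001795, ∂h/∂y = -0.001538 (det = 3900).
Flow direction (−∇h) has components (+0.001795 E, +0.001538 N).
Azimuth = atan2(E, N) = atan2(+0.001795, +0.001538) = 49.4° ≈ 049°.

049°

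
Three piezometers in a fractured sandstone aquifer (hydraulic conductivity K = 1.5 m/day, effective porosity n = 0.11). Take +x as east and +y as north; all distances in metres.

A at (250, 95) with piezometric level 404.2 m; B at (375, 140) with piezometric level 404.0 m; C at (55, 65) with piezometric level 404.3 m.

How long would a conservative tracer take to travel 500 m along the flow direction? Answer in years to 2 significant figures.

Differences from A: to B (Δx, Δy, Δh) = (125, 45, -0.2); to C = (-195, -30, +0.1).
Determinant of the coordinate differences = 125·(-30) − (-195)·45 = 5025.
∂h/∂x = [(-0.2)·(-30) − (+0.1)·45] / 5025 = +0.0002985
∂h/∂y = [125·(+0.1) − (-195)·(-0.2)] / 5025 = -0.005274
|∇h| = √(0.0002985² + -0.005274²) = 0.005282
Seepage velocity v = K·i/n = 1.5 × 0.005282 / 0.11 = 0.07203 m/day.
t = 500 / 0.07203 = 6942 days = 19 years.

19 years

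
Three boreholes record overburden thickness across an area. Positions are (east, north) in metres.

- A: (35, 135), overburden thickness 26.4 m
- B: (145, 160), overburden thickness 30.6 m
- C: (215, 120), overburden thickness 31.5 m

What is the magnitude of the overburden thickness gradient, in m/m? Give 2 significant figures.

Differences from A: to B (Δx, Δy, Δh) = (110, 25, +4.2); to C = (180, -15, +5.1).
Solve a·Δx + b·Δy = Δd: det = 110·(-15) − 180·25 = -6150.
∂d/∂x = [(+4.2)·(-15) − (+5.1)·25] / -6150 = +0.03098
∂d/∂y = [110·(+5.1) − 180·(+4.2)] / -6150 = +0.03171
|∇f| = √(0.03098² + 0.03171²) = 0.04433 m/m

0.044 m/m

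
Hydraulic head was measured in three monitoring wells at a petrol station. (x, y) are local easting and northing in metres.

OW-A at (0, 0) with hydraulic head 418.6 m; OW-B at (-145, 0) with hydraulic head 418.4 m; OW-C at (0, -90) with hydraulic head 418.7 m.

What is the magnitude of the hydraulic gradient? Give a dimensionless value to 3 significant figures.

0.00177

∂h/∂x = (418.4 − 418.6) / (-145 − 0) = +0.001379
∂h/∂y = (418.7 − 418.6) / (-90 − 0) = -0.001111
|∇h| = √(0.001379² + -0.001111²) = 0.001771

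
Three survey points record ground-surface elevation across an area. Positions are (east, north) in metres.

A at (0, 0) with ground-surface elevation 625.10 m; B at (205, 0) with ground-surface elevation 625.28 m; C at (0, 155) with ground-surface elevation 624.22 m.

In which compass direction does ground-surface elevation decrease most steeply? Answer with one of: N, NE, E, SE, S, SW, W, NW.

∂z/∂x = (625.28 − 625.10) / (205 − 0) = +0.0008780
∂z/∂y = (624.22 − 625.10) / (155 − 0) = -0.005677
Steepest decrease is along −∇f = (-0.0008780 E, +0.005677 N) → north.

N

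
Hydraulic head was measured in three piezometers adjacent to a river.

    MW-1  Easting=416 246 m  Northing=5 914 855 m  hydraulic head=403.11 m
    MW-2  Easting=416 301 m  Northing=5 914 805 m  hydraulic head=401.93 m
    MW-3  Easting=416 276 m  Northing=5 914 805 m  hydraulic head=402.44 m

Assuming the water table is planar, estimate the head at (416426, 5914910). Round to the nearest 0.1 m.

399.5 m

With h = a·x + b·y + c and MW-1 as origin, the differences give:
  55·a + (-50)·b = -1.18
  30·a + (-50)·b = -0.67
Eliminate b (×(-50) and ×(-50), subtract): -1250·a = 25.500 → a = ∂h/∂x = -0.02040
Back-substitute: b = ∂h/∂y = +0.001160.
h(416426, 5914910) = 403.11 + (-0.02040)·(180) + (+0.001160)·(55) = 403.11 -3.672 +0.064 = 399.502 m.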